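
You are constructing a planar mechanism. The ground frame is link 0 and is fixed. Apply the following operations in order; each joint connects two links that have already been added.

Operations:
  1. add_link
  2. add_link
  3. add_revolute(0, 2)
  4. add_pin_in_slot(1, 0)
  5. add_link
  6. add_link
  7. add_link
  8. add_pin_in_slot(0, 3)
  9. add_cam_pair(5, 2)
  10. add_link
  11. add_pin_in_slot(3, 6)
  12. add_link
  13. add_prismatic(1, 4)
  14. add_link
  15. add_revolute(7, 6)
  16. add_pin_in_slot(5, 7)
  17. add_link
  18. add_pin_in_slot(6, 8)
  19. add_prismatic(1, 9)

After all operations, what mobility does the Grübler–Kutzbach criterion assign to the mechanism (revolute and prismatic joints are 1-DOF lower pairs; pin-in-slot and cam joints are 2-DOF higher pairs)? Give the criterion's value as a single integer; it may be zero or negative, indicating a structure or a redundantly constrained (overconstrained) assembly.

[1;0;0] (link 0 is ground)
L+ [2;0;0]
L+ [3;0;0]
R(0,2)∈J1 [3;1;0]
PS(1,0)∈J2 [3;1;1]
L+ [4;1;1]
L+ [5;1;1]
L+ [6;1;1]
PS(0,3)∈J2 [6;1;2]
C(5,2)∈J2 [6;1;3]
L+ [7;1;3]
PS(3,6)∈J2 [7;1;4]
L+ [8;1;4]
P(1,4)∈J1 [8;2;4]
L+ [9;2;4]
R(7,6)∈J1 [9;3;4]
PS(5,7)∈J2 [9;3;5]
L+ [10;3;5]
PS(6,8)∈J2 [10;3;6]
P(1,9)∈J1 [10;4;6]
mobility = 27 − 8 − 6 = 13

M = 13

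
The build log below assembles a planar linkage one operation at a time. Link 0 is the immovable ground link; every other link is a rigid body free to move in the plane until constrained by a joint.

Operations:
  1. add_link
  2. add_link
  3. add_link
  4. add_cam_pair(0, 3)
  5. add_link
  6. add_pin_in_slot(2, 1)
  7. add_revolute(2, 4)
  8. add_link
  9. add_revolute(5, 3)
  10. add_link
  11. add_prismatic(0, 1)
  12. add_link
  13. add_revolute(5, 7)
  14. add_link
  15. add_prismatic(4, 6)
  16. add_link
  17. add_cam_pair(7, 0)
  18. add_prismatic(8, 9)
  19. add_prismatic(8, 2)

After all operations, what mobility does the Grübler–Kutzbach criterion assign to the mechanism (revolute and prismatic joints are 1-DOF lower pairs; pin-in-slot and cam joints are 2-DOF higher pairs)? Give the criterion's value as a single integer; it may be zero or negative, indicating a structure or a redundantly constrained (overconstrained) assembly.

M = 10

ground; <1,0,0>
#1 <2,0,0>
#2 <3,0,0>
#3 <4,0,0>
C:0↔3 J2 <4,0,1>
#4 <5,0,1>
PS:2↔1 J2 <5,0,2>
R:2↔4 J1 <5,1,2>
#5 <6,1,2>
R:5↔3 J1 <6,2,2>
#6 <7,2,2>
P:0↔1 J1 <7,3,2>
#7 <8,3,2>
R:5↔7 J1 <8,4,2>
#8 <9,4,2>
P:4↔6 J1 <9,5,2>
#9 <10,5,2>
C:7↔0 J2 <10,5,3>
P:8↔9 J1 <10,6,3>
P:8↔2 J1 <10,7,3>
3×9 − 2×7 − 1×3 = 10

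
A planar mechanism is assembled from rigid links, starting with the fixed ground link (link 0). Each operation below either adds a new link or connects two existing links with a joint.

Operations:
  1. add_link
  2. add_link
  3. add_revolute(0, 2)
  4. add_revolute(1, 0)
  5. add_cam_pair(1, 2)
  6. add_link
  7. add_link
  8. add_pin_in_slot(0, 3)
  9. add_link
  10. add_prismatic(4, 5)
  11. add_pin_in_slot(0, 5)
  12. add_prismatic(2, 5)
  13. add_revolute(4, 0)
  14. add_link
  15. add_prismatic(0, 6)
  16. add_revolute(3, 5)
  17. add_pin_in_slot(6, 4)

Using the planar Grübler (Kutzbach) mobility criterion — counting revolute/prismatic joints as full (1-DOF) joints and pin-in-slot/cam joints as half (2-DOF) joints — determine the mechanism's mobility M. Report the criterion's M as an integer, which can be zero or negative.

link 0 = ground. State L|J1|J2 = 1|0|0
+link1  2|0|0
+link2  3|0|0
R(0,2) f=1→J1  3|1|0
R(1,0) f=1→J1  3|2|0
C(1,2) f=2→J2  3|2|1
+link3  4|2|1
+link4  5|2|1
PS(0,3) f=2→J2  5|2|2
+link5  6|2|2
P(4,5) f=1→J1  6|3|2
PS(0,5) f=2→J2  6|3|3
P(2,5) f=1→J1  6|4|3
R(4,0) f=1→J1  6|5|3
+link6  7|5|3
P(0,6) f=1→J1  7|6|3
R(3,5) f=1→J1  7|7|3
PS(6,4) f=2→J2  7|7|4
M = 3(7−1)−2·7−4 = 18−14−4 = 0

M = 0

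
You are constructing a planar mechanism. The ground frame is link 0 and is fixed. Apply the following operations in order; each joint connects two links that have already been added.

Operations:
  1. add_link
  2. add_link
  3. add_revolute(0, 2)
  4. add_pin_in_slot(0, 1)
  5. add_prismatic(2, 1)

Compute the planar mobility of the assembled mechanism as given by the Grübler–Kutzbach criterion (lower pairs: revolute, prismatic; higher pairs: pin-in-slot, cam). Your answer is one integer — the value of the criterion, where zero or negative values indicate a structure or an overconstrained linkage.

M = 1

link 0 = ground. State L|J1|J2 = 1|0|0
+link1  2|0|0
+link2  3|0|0
R(0,2) f=1→J1  3|1|0
PS(0,1) f=2→J2  3|1|1
P(2,1) f=1→J1  3|2|1
M = 3(3−1)−2·2−1 = 6−4−1 = 1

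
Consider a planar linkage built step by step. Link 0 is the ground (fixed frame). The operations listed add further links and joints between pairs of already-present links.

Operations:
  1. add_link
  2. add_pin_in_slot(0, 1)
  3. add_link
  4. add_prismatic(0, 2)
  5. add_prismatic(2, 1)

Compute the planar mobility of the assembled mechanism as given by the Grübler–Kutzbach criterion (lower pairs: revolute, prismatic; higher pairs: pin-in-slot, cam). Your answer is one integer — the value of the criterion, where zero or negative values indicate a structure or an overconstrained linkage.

[1;0;0] (link 0 is ground)
L+ [2;0;0]
PS(0,1)∈J2 [2;0;1]
L+ [3;0;1]
P(0,2)∈J1 [3;1;1]
P(2,1)∈J1 [3;2;1]
mobility = 6 − 4 − 1 = 1

M = 1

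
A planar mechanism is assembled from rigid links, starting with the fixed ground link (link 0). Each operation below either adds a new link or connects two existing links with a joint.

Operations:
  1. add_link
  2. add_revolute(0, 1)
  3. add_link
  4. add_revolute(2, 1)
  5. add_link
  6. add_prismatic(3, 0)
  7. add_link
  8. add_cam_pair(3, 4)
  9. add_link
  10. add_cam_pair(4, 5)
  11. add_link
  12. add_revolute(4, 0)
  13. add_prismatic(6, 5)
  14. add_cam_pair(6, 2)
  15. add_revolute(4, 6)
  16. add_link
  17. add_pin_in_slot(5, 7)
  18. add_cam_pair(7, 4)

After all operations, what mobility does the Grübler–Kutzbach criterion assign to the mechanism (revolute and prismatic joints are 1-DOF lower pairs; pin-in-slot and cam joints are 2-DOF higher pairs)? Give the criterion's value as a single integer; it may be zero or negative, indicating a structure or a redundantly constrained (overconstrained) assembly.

(L,J1,J2)=(1,0,0); link0 fixed
link1: (2,0,0)
R 0-1 [J1]: (2,1,0)
link2: (3,1,0)
R 2-1 [J1]: (3,2,0)
link3: (4,2,0)
P 3-0 [J1]: (4,3,0)
link4: (5,3,0)
C 3-4 [J2]: (5,3,1)
link5: (6,3,1)
C 4-5 [J2]: (6,3,2)
link6: (7,3,2)
R 4-0 [J1]: (7,4,2)
P 6-5 [J1]: (7,5,2)
C 6-2 [J2]: (7,5,3)
R 4-6 [J1]: (7,6,3)
link7: (8,6,3)
PS 5-7 [J2]: (8,6,4)
C 7-4 [J2]: (8,6,5)
Grübler: 3·7 − 2·6 − 5 = 4

M = 4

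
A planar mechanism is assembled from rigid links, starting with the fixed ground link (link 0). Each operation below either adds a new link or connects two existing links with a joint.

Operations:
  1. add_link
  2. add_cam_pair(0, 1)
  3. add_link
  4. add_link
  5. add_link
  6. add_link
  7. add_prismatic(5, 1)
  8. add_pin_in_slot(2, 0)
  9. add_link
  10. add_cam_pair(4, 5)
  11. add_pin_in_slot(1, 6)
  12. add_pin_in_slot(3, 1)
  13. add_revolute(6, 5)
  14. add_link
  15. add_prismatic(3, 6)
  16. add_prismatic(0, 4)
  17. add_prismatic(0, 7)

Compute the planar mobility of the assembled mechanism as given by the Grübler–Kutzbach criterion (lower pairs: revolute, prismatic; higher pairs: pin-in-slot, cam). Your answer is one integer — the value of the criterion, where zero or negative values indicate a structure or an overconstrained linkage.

M = 6

[1;0;0] (link 0 is ground)
L+ [2;0;0]
C(0,1)∈J2 [2;0;1]
L+ [3;0;1]
L+ [4;0;1]
L+ [5;0;1]
L+ [6;0;1]
P(5,1)∈J1 [6;1;1]
PS(2,0)∈J2 [6;1;2]
L+ [7;1;2]
C(4,5)∈J2 [7;1;3]
PS(1,6)∈J2 [7;1;4]
PS(3,1)∈J2 [7;1;5]
R(6,5)∈J1 [7;2;5]
L+ [8;2;5]
P(3,6)∈J1 [8;3;5]
P(0,4)∈J1 [8;4;5]
P(0,7)∈J1 [8;5;5]
mobility = 21 − 10 − 5 = 6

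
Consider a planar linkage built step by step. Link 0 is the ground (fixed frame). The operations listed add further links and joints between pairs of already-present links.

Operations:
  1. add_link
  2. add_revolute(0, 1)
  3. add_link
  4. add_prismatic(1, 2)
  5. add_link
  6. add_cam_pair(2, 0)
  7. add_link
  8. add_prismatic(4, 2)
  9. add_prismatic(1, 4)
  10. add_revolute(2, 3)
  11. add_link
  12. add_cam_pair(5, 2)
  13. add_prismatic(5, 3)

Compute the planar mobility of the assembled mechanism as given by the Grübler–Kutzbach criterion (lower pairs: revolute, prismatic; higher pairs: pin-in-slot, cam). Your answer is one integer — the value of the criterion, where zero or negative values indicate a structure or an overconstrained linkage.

link 0 = ground. State L|J1|J2 = 1|0|0
+link1  2|0|0
R(0,1) f=1→J1  2|1|0
+link2  3|1|0
P(1,2) f=1→J1  3|2|0
+link3  4|2|0
C(2,0) f=2→J2  4|2|1
+link4  5|2|1
P(4,2) f=1→J1  5|3|1
P(1,4) f=1→J1  5|4|1
R(2,3) f=1→J1  5|5|1
+link5  6|5|1
C(5,2) f=2→J2  6|5|2
P(5,3) f=1→J1  6|6|2
M = 3(6−1)−2·6−2 = 15−12−2 = 1

M = 1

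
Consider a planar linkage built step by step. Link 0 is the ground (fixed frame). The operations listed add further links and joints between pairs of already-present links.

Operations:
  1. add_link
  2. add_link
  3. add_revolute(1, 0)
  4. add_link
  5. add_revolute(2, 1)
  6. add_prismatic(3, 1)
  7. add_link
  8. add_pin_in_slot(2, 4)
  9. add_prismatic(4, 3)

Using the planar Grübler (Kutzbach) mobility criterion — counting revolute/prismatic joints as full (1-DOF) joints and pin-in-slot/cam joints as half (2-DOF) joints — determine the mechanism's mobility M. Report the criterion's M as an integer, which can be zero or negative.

(L,J1,J2)=(1,0,0); link0 fixed
link1: (2,0,0)
link2: (3,0,0)
R 1-0 [J1]: (3,1,0)
link3: (4,1,0)
R 2-1 [J1]: (4,2,0)
P 3-1 [J1]: (4,3,0)
link4: (5,3,0)
PS 2-4 [J2]: (5,3,1)
P 4-3 [J1]: (5,4,1)
Grübler: 3·4 − 2·4 − 1 = 3

M = 3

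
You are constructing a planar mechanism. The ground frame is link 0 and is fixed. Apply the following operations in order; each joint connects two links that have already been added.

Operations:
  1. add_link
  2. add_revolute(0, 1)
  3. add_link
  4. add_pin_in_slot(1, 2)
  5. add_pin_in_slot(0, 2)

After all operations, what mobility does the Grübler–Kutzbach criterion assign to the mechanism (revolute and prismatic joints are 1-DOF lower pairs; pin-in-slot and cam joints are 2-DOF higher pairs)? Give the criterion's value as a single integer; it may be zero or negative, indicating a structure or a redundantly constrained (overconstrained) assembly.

ground; <1,0,0>
#1 <2,0,0>
R:0↔1 J1 <2,1,0>
#2 <3,1,0>
PS:1↔2 J2 <3,1,1>
PS:0↔2 J2 <3,1,2>
3×2 − 2×1 − 1×2 = 2

M = 2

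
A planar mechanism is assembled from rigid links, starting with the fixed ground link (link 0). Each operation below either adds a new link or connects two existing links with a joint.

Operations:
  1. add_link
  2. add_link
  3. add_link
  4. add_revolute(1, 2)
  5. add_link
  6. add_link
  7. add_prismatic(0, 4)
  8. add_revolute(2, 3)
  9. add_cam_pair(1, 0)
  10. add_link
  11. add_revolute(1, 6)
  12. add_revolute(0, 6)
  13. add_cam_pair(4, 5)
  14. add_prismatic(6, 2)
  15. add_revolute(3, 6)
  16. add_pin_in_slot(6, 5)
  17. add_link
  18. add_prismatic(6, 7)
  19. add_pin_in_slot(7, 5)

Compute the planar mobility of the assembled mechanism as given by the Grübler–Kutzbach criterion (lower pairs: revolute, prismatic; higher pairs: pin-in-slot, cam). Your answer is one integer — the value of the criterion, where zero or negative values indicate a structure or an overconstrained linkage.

M = 1

ground; <1,0,0>
#1 <2,0,0>
#2 <3,0,0>
#3 <4,0,0>
R:1↔2 J1 <4,1,0>
#4 <5,1,0>
#5 <6,1,0>
P:0↔4 J1 <6,2,0>
R:2↔3 J1 <6,3,0>
C:1↔0 J2 <6,3,1>
#6 <7,3,1>
R:1↔6 J1 <7,4,1>
R:0↔6 J1 <7,5,1>
C:4↔5 J2 <7,5,2>
P:6↔2 J1 <7,6,2>
R:3↔6 J1 <7,7,2>
PS:6↔5 J2 <7,7,3>
#7 <8,7,3>
P:6↔7 J1 <8,8,3>
PS:7↔5 J2 <8,8,4>
3×7 − 2×8 − 1×4 = 1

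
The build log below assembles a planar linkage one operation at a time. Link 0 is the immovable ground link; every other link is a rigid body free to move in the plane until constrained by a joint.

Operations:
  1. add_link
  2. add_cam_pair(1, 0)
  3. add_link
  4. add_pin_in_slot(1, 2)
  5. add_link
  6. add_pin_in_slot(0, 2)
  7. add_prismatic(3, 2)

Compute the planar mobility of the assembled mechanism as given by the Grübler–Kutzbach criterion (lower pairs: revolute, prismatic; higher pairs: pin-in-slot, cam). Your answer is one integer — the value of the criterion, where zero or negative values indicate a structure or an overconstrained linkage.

ground; <1,0,0>
#1 <2,0,0>
C:1↔0 J2 <2,0,1>
#2 <3,0,1>
PS:1↔2 J2 <3,0,2>
#3 <4,0,2>
PS:0↔2 J2 <4,0,3>
P:3↔2 J1 <4,1,3>
3×3 − 2×1 − 1×3 = 4

M = 4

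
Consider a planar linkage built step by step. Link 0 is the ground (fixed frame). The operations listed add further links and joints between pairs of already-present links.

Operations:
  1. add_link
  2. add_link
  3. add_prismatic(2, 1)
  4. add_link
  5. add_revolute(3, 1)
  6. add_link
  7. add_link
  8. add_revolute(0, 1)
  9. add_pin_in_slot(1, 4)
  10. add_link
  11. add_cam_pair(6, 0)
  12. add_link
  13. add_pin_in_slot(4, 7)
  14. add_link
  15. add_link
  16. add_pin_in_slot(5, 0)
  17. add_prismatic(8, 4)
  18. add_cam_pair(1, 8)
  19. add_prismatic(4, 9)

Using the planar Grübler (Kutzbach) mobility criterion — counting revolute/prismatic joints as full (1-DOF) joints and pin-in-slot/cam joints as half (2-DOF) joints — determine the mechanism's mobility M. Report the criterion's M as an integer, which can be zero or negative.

(L,J1,J2)=(1,0,0); link0 fixed
link1: (2,0,0)
link2: (3,0,0)
P 2-1 [J1]: (3,1,0)
link3: (4,1,0)
R 3-1 [J1]: (4,2,0)
link4: (5,2,0)
link5: (6,2,0)
R 0-1 [J1]: (6,3,0)
PS 1-4 [J2]: (6,3,1)
link6: (7,3,1)
C 6-0 [J2]: (7,3,2)
link7: (8,3,2)
PS 4-7 [J2]: (8,3,3)
link8: (9,3,3)
link9: (10,3,3)
PS 5-0 [J2]: (10,3,4)
P 8-4 [J1]: (10,4,4)
C 1-8 [J2]: (10,4,5)
P 4-9 [J1]: (10,5,5)
Grübler: 3·9 − 2·5 − 5 = 12

M = 12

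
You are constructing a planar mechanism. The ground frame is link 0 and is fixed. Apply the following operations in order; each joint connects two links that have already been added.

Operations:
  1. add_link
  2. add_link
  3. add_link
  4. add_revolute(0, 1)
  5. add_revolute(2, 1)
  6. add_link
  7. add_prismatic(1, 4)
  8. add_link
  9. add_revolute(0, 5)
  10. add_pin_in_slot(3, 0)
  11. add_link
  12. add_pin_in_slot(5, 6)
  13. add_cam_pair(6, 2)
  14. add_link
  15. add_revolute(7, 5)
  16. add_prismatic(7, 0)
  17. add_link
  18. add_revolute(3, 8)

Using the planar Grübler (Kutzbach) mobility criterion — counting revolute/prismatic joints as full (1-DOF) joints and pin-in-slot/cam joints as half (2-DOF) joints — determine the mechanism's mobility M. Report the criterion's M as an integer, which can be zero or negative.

(L,J1,J2)=(1,0,0); link0 fixed
link1: (2,0,0)
link2: (3,0,0)
link3: (4,0,0)
R 0-1 [J1]: (4,1,0)
R 2-1 [J1]: (4,2,0)
link4: (5,2,0)
P 1-4 [J1]: (5,3,0)
link5: (6,3,0)
R 0-5 [J1]: (6,4,0)
PS 3-0 [J2]: (6,4,1)
link6: (7,4,1)
PS 5-6 [J2]: (7,4,2)
C 6-2 [J2]: (7,4,3)
link7: (8,4,3)
R 7-5 [J1]: (8,5,3)
P 7-0 [J1]: (8,6,3)
link8: (9,6,3)
R 3-8 [J1]: (9,7,3)
Grübler: 3·8 − 2·7 − 3 = 7

M = 7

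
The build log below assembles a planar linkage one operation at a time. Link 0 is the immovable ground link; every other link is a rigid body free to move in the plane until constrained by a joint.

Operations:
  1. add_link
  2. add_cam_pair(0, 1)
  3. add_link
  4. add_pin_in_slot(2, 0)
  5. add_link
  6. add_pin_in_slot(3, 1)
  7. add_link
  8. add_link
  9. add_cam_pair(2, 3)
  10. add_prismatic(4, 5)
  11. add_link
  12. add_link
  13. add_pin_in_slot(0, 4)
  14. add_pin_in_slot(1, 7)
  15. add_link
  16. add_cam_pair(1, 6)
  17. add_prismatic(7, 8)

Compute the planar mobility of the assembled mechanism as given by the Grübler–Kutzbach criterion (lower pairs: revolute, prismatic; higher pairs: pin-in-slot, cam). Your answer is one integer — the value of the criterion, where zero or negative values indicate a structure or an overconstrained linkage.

M = 13

ground; <1,0,0>
#1 <2,0,0>
C:0↔1 J2 <2,0,1>
#2 <3,0,1>
PS:2↔0 J2 <3,0,2>
#3 <4,0,2>
PS:3↔1 J2 <4,0,3>
#4 <5,0,3>
#5 <6,0,3>
C:2↔3 J2 <6,0,4>
P:4↔5 J1 <6,1,4>
#6 <7,1,4>
#7 <8,1,4>
PS:0↔4 J2 <8,1,5>
PS:1↔7 J2 <8,1,6>
#8 <9,1,6>
C:1↔6 J2 <9,1,7>
P:7↔8 J1 <9,2,7>
3×8 − 2×2 − 1×7 = 13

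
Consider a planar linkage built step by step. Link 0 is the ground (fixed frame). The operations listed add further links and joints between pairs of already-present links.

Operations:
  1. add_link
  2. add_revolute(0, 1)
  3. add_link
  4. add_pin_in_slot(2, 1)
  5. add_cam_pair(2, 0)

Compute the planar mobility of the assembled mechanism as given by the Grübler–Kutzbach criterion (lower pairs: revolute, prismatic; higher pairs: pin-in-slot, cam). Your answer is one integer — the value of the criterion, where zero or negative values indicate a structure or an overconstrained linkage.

link 0 = ground. State L|J1|J2 = 1|0|0
+link1  2|0|0
R(0,1) f=1→J1  2|1|0
+link2  3|1|0
PS(2,1) f=2→J2  3|1|1
C(2,0) f=2→J2  3|1|2
M = 3(3−1)−2·1−2 = 6−2−2 = 2

M = 2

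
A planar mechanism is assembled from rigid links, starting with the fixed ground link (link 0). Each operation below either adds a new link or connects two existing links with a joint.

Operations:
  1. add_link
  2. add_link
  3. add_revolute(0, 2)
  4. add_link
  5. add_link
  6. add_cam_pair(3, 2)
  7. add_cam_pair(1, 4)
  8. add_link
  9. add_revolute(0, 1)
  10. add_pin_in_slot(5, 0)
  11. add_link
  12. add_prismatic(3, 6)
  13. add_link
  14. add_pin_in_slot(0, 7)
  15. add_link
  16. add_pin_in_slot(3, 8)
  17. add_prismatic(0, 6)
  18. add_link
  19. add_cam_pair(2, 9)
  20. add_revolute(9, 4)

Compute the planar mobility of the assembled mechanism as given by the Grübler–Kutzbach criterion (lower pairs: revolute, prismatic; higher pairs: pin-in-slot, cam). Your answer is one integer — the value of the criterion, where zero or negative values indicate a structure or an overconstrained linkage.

link 0 = ground. State L|J1|J2 = 1|0|0
+link1  2|0|0
+link2  3|0|0
R(0,2) f=1→J1  3|1|0
+link3  4|1|0
+link4  5|1|0
C(3,2) f=2→J2  5|1|1
C(1,4) f=2→J2  5|1|2
+link5  6|1|2
R(0,1) f=1→J1  6|2|2
PS(5,0) f=2→J2  6|2|3
+link6  7|2|3
P(3,6) f=1→J1  7|3|3
+link7  8|3|3
PS(0,7) f=2→J2  8|3|4
+link8  9|3|4
PS(3,8) f=2→J2  9|3|5
P(0,6) f=1→J1  9|4|5
+link9  10|4|5
C(2,9) f=2→J2  10|4|6
R(9,4) f=1→J1  10|5|6
M = 3(10−1)−2·5−6 = 27−10−6 = 11

M = 11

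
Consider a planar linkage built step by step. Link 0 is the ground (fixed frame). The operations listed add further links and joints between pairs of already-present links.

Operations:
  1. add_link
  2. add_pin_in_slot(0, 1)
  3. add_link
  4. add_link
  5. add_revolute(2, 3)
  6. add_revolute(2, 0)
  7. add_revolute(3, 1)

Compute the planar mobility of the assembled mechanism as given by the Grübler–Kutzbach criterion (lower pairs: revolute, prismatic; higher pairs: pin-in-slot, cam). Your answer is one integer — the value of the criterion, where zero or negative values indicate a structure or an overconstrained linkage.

[1;0;0] (link 0 is ground)
L+ [2;0;0]
PS(0,1)∈J2 [2;0;1]
L+ [3;0;1]
L+ [4;0;1]
R(2,3)∈J1 [4;1;1]
R(2,0)∈J1 [4;2;1]
R(3,1)∈J1 [4;3;1]
mobility = 9 − 6 − 1 = 2

M = 2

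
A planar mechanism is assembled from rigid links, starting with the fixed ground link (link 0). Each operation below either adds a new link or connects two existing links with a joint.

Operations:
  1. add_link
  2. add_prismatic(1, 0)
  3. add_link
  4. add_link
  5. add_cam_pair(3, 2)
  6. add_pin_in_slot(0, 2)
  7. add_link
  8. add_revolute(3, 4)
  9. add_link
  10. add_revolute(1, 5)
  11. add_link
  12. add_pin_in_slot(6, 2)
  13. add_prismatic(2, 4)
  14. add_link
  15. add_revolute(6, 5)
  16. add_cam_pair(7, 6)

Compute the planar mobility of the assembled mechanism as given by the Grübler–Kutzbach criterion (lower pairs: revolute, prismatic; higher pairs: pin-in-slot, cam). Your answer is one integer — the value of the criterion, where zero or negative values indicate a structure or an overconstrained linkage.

L=1 J1=0 J2=0
add link → L=2 J1=0 J2=0
P@1,0 dof=1 J1 → L=2 J1=1 J2=0
add link → L=3 J1=1 J2=0
add link → L=4 J1=1 J2=0
C@3,2 dof=2 J2 → L=4 J1=1 J2=1
PS@0,2 dof=2 J2 → L=4 J1=1 J2=2
add link → L=5 J1=1 J2=2
R@3,4 dof=1 J1 → L=5 J1=2 J2=2
add link → L=6 J1=2 J2=2
R@1,5 dof=1 J1 → L=6 J1=3 J2=2
add link → L=7 J1=3 J2=2
PS@6,2 dof=2 J2 → L=7 J1=3 J2=3
P@2,4 dof=1 J1 → L=7 J1=4 J2=3
add link → L=8 J1=4 J2=3
R@6,5 dof=1 J1 → L=8 J1=5 J2=3
C@7,6 dof=2 J2 → L=8 J1=5 J2=4
M=3(L−1)−2J1−J2=3·7−2·5−4=7

M = 7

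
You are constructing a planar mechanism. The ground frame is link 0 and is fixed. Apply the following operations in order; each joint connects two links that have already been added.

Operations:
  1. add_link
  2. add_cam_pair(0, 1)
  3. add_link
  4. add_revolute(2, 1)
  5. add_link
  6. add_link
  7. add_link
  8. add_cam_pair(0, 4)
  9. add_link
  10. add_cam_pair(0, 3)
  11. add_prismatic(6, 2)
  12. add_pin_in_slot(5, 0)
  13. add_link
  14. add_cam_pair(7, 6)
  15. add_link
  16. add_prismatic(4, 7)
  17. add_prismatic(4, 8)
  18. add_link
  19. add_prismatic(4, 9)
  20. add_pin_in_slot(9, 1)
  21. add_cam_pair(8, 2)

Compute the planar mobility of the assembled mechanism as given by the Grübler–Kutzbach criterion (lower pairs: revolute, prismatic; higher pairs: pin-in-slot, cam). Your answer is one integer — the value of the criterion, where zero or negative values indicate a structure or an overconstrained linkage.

[1;0;0] (link 0 is ground)
L+ [2;0;0]
C(0,1)∈J2 [2;0;1]
L+ [3;0;1]
R(2,1)∈J1 [3;1;1]
L+ [4;1;1]
L+ [5;1;1]
L+ [6;1;1]
C(0,4)∈J2 [6;1;2]
L+ [7;1;2]
C(0,3)∈J2 [7;1;3]
P(6,2)∈J1 [7;2;3]
PS(5,0)∈J2 [7;2;4]
L+ [8;2;4]
C(7,6)∈J2 [8;2;5]
L+ [9;2;5]
P(4,7)∈J1 [9;3;5]
P(4,8)∈J1 [9;4;5]
L+ [10;4;5]
P(4,9)∈J1 [10;5;5]
PS(9,1)∈J2 [10;5;6]
C(8,2)∈J2 [10;5;7]
mobility = 27 − 10 − 7 = 10

M = 10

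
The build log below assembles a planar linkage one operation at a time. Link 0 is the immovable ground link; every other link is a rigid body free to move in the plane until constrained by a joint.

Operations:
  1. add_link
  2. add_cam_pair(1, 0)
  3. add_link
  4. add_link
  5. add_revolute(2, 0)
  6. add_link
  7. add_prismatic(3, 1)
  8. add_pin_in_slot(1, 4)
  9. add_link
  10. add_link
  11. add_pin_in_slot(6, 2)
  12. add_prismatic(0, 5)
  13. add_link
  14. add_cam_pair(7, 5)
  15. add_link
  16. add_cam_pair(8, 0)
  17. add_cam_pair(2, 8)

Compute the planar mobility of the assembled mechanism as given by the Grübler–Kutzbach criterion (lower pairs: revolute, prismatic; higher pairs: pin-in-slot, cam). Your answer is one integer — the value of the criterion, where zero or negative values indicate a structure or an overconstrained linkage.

M = 12

link 0 = ground. State L|J1|J2 = 1|0|0
+link1  2|0|0
C(1,0) f=2→J2  2|0|1
+link2  3|0|1
+link3  4|0|1
R(2,0) f=1→J1  4|1|1
+link4  5|1|1
P(3,1) f=1→J1  5|2|1
PS(1,4) f=2→J2  5|2|2
+link5  6|2|2
+link6  7|2|2
PS(6,2) f=2→J2  7|2|3
P(0,5) f=1→J1  7|3|3
+link7  8|3|3
C(7,5) f=2→J2  8|3|4
+link8  9|3|4
C(8,0) f=2→J2  9|3|5
C(2,8) f=2→J2  9|3|6
M = 3(9−1)−2·3−6 = 24−6−6 = 12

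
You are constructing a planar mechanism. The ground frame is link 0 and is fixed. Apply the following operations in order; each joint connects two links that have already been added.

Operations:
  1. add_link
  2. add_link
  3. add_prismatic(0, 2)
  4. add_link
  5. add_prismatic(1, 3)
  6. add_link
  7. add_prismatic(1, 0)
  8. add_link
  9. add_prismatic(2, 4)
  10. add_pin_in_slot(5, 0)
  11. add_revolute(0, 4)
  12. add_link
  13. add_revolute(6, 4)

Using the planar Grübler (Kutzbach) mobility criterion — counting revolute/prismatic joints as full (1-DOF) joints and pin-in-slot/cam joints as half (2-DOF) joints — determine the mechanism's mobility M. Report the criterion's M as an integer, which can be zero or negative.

M = 5

L=1 J1=0 J2=0
add link → L=2 J1=0 J2=0
add link → L=3 J1=0 J2=0
P@0,2 dof=1 J1 → L=3 J1=1 J2=0
add link → L=4 J1=1 J2=0
P@1,3 dof=1 J1 → L=4 J1=2 J2=0
add link → L=5 J1=2 J2=0
P@1,0 dof=1 J1 → L=5 J1=3 J2=0
add link → L=6 J1=3 J2=0
P@2,4 dof=1 J1 → L=6 J1=4 J2=0
PS@5,0 dof=2 J2 → L=6 J1=4 J2=1
R@0,4 dof=1 J1 → L=6 J1=5 J2=1
add link → L=7 J1=5 J2=1
R@6,4 dof=1 J1 → L=7 J1=6 J2=1
M=3(L−1)−2J1−J2=3·6−2·6−1=5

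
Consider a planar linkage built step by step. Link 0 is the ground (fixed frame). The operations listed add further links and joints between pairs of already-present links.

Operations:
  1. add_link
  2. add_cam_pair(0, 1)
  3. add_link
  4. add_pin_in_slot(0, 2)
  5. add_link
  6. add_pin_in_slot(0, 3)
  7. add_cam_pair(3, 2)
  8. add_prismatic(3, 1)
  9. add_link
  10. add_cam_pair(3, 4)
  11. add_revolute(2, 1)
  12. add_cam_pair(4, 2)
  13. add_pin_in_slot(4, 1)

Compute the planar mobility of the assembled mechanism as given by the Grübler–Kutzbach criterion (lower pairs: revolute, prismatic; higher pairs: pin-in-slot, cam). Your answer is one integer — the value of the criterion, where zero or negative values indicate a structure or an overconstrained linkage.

ground; <1,0,0>
#1 <2,0,0>
C:0↔1 J2 <2,0,1>
#2 <3,0,1>
PS:0↔2 J2 <3,0,2>
#3 <4,0,2>
PS:0↔3 J2 <4,0,3>
C:3↔2 J2 <4,0,4>
P:3↔1 J1 <4,1,4>
#4 <5,1,4>
C:3↔4 J2 <5,1,5>
R:2↔1 J1 <5,2,5>
C:4↔2 J2 <5,2,6>
PS:4↔1 J2 <5,2,7>
3×4 − 2×2 − 1×7 = 1

M = 1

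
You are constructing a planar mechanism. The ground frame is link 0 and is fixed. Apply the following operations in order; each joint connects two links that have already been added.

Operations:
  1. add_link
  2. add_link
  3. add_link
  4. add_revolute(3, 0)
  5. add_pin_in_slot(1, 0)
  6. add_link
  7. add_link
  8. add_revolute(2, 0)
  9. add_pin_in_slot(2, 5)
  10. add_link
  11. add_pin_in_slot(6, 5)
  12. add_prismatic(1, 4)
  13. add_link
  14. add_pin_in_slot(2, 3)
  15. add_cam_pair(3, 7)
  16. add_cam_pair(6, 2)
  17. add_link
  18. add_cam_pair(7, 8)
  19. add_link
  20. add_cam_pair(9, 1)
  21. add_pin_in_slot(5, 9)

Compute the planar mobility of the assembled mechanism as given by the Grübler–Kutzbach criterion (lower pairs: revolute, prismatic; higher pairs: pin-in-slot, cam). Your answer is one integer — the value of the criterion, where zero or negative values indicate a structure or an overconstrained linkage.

M = 12

[1;0;0] (link 0 is ground)
L+ [2;0;0]
L+ [3;0;0]
L+ [4;0;0]
R(3,0)∈J1 [4;1;0]
PS(1,0)∈J2 [4;1;1]
L+ [5;1;1]
L+ [6;1;1]
R(2,0)∈J1 [6;2;1]
PS(2,5)∈J2 [6;2;2]
L+ [7;2;2]
PS(6,5)∈J2 [7;2;3]
P(1,4)∈J1 [7;3;3]
L+ [8;3;3]
PS(2,3)∈J2 [8;3;4]
C(3,7)∈J2 [8;3;5]
C(6,2)∈J2 [8;3;6]
L+ [9;3;6]
C(7,8)∈J2 [9;3;7]
L+ [10;3;7]
C(9,1)∈J2 [10;3;8]
PS(5,9)∈J2 [10;3;9]
mobility = 27 − 6 − 9 = 12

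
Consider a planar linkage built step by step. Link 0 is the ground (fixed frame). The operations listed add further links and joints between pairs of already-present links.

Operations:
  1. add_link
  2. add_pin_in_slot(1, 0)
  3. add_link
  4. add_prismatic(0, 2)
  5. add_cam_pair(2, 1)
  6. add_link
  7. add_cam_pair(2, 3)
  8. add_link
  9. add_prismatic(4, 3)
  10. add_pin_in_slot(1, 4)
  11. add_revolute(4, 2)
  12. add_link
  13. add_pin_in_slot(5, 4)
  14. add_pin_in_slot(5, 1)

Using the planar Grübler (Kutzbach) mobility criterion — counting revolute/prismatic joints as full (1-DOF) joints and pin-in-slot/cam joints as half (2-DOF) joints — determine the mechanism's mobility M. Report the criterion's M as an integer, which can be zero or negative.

M = 3

link 0 = ground. State L|J1|J2 = 1|0|0
+link1  2|0|0
PS(1,0) f=2→J2  2|0|1
+link2  3|0|1
P(0,2) f=1→J1  3|1|1
C(2,1) f=2→J2  3|1|2
+link3  4|1|2
C(2,3) f=2→J2  4|1|3
+link4  5|1|3
P(4,3) f=1→J1  5|2|3
PS(1,4) f=2→J2  5|2|4
R(4,2) f=1→J1  5|3|4
+link5  6|3|4
PS(5,4) f=2→J2  6|3|5
PS(5,1) f=2→J2  6|3|6
M = 3(6−1)−2·3−6 = 15−6−6 = 3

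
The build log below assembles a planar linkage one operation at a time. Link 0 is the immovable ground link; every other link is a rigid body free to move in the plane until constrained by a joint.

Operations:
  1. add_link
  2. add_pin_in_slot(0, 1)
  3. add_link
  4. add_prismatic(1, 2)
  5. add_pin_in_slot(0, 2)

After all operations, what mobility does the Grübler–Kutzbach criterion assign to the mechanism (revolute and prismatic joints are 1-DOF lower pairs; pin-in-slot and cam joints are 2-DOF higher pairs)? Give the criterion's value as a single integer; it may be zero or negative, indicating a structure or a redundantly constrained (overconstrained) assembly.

[1;0;0] (link 0 is ground)
L+ [2;0;0]
PS(0,1)∈J2 [2;0;1]
L+ [3;0;1]
P(1,2)∈J1 [3;1;1]
PS(0,2)∈J2 [3;1;2]
mobility = 6 − 2 − 2 = 2

M = 2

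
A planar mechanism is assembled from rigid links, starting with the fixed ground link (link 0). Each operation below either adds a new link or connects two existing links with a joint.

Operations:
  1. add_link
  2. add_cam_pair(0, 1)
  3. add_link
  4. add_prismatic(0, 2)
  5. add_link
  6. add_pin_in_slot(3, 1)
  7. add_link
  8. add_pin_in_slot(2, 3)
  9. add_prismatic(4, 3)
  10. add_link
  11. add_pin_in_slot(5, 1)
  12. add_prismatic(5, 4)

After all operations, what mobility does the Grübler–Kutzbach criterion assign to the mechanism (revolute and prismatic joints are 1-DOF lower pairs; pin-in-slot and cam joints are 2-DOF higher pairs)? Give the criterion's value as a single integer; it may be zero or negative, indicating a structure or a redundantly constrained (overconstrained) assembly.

ground; <1,0,0>
#1 <2,0,0>
C:0↔1 J2 <2,0,1>
#2 <3,0,1>
P:0↔2 J1 <3,1,1>
#3 <4,1,1>
PS:3↔1 J2 <4,1,2>
#4 <5,1,2>
PS:2↔3 J2 <5,1,3>
P:4↔3 J1 <5,2,3>
#5 <6,2,3>
PS:5↔1 J2 <6,2,4>
P:5↔4 J1 <6,3,4>
3×5 − 2×3 − 1×4 = 5

M = 5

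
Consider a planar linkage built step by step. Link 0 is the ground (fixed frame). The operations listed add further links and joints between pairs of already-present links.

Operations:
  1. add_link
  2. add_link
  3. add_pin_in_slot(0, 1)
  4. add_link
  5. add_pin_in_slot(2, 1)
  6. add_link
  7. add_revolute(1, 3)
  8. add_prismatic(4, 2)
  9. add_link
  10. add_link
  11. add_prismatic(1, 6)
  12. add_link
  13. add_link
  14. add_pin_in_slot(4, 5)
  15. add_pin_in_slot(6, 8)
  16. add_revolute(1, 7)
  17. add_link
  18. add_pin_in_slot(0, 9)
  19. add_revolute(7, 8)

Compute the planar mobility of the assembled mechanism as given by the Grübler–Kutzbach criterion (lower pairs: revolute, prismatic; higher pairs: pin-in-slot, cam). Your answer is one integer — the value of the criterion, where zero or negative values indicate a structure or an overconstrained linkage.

M = 12

[1;0;0] (link 0 is ground)
L+ [2;0;0]
L+ [3;0;0]
PS(0,1)∈J2 [3;0;1]
L+ [4;0;1]
PS(2,1)∈J2 [4;0;2]
L+ [5;0;2]
R(1,3)∈J1 [5;1;2]
P(4,2)∈J1 [5;2;2]
L+ [6;2;2]
L+ [7;2;2]
P(1,6)∈J1 [7;3;2]
L+ [8;3;2]
L+ [9;3;2]
PS(4,5)∈J2 [9;3;3]
PS(6,8)∈J2 [9;3;4]
R(1,7)∈J1 [9;4;4]
L+ [10;4;4]
PS(0,9)∈J2 [10;4;5]
R(7,8)∈J1 [10;5;5]
mobility = 27 − 10 − 5 = 12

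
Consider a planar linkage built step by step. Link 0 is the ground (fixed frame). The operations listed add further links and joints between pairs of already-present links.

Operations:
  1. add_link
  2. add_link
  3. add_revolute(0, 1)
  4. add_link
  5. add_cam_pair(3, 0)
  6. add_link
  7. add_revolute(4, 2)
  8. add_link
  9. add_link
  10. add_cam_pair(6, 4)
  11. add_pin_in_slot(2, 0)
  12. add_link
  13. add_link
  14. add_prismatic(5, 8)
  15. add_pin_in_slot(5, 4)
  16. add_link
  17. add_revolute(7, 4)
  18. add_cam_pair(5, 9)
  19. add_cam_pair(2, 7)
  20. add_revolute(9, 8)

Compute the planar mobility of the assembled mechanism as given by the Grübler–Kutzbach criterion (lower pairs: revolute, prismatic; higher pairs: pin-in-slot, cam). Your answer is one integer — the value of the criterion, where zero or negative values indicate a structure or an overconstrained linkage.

M = 11

[1;0;0] (link 0 is ground)
L+ [2;0;0]
L+ [3;0;0]
R(0,1)∈J1 [3;1;0]
L+ [4;1;0]
C(3,0)∈J2 [4;1;1]
L+ [5;1;1]
R(4,2)∈J1 [5;2;1]
L+ [6;2;1]
L+ [7;2;1]
C(6,4)∈J2 [7;2;2]
PS(2,0)∈J2 [7;2;3]
L+ [8;2;3]
L+ [9;2;3]
P(5,8)∈J1 [9;3;3]
PS(5,4)∈J2 [9;3;4]
L+ [10;3;4]
R(7,4)∈J1 [10;4;4]
C(5,9)∈J2 [10;4;5]
C(2,7)∈J2 [10;4;6]
R(9,8)∈J1 [10;5;6]
mobility = 27 − 10 − 6 = 11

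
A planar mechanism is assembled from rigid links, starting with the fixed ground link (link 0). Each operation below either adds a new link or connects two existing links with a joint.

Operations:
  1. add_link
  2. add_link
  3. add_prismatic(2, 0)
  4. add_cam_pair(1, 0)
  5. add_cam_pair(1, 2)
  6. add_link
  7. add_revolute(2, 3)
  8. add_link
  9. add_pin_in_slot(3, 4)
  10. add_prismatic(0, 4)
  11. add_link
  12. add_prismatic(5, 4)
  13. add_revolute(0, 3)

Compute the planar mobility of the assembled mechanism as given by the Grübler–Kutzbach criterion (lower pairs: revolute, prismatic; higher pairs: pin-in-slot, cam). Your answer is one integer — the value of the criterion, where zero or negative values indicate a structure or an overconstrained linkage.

L=1 J1=0 J2=0
add link → L=2 J1=0 J2=0
add link → L=3 J1=0 J2=0
P@2,0 dof=1 J1 → L=3 J1=1 J2=0
C@1,0 dof=2 J2 → L=3 J1=1 J2=1
C@1,2 dof=2 J2 → L=3 J1=1 J2=2
add link → L=4 J1=1 J2=2
R@2,3 dof=1 J1 → L=4 J1=2 J2=2
add link → L=5 J1=2 J2=2
PS@3,4 dof=2 J2 → L=5 J1=2 J2=3
P@0,4 dof=1 J1 → L=5 J1=3 J2=3
add link → L=6 J1=3 J2=3
P@5,4 dof=1 J1 → L=6 J1=4 J2=3
R@0,3 dof=1 J1 → L=6 J1=5 J2=3
M=3(L−1)−2J1−J2=3·5−2·5−3=2

M = 2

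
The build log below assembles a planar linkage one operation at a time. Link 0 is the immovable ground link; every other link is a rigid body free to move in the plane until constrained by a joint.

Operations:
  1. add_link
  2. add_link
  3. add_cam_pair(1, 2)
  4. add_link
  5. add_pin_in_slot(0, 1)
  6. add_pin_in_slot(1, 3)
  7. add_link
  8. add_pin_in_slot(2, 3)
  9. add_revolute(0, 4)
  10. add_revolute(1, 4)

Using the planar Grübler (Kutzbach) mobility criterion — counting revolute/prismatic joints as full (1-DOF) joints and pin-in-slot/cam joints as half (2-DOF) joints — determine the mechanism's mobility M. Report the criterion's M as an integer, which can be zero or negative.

M = 4

L=1 J1=0 J2=0
add link → L=2 J1=0 J2=0
add link → L=3 J1=0 J2=0
C@1,2 dof=2 J2 → L=3 J1=0 J2=1
add link → L=4 J1=0 J2=1
PS@0,1 dof=2 J2 → L=4 J1=0 J2=2
PS@1,3 dof=2 J2 → L=4 J1=0 J2=3
add link → L=5 J1=0 J2=3
PS@2,3 dof=2 J2 → L=5 J1=0 J2=4
R@0,4 dof=1 J1 → L=5 J1=1 J2=4
R@1,4 dof=1 J1 → L=5 J1=2 J2=4
M=3(L−1)−2J1−J2=3·4−2·2−4=4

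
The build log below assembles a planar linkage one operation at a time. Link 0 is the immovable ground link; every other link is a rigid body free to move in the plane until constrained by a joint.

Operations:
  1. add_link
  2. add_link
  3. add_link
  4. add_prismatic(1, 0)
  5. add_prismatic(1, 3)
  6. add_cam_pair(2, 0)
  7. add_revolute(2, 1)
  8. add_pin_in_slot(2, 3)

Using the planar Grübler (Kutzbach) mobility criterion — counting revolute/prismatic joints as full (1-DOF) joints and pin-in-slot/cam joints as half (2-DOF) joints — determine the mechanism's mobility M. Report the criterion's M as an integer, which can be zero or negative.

(L,J1,J2)=(1,0,0); link0 fixed
link1: (2,0,0)
link2: (3,0,0)
link3: (4,0,0)
P 1-0 [J1]: (4,1,0)
P 1-3 [J1]: (4,2,0)
C 2-0 [J2]: (4,2,1)
R 2-1 [J1]: (4,3,1)
PS 2-3 [J2]: (4,3,2)
Grübler: 3·3 − 2·3 − 2 = 1

M = 1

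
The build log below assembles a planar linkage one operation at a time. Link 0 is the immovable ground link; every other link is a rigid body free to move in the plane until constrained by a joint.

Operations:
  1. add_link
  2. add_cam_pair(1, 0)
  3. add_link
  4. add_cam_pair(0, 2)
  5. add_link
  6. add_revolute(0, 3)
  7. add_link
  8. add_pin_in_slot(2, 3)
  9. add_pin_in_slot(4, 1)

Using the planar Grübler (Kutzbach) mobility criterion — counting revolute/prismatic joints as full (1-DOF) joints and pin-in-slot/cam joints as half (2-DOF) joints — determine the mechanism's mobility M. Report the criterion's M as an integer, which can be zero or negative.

M = 6

(L,J1,J2)=(1,0,0); link0 fixed
link1: (2,0,0)
C 1-0 [J2]: (2,0,1)
link2: (3,0,1)
C 0-2 [J2]: (3,0,2)
link3: (4,0,2)
R 0-3 [J1]: (4,1,2)
link4: (5,1,2)
PS 2-3 [J2]: (5,1,3)
PS 4-1 [J2]: (5,1,4)
Grübler: 3·4 − 2·1 − 4 = 6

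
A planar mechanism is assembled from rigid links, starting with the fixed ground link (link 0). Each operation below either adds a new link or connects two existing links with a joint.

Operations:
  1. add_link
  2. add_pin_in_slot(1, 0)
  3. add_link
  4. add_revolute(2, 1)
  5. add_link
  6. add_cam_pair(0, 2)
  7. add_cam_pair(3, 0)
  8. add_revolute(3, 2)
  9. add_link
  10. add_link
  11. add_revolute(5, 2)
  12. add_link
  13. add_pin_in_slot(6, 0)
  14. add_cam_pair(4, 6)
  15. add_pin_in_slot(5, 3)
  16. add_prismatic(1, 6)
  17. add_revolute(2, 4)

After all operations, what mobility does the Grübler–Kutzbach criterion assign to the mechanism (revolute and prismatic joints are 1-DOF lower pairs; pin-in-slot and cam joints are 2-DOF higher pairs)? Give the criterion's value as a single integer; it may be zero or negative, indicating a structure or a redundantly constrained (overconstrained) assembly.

M = 2

L=1 J1=0 J2=0
add link → L=2 J1=0 J2=0
PS@1,0 dof=2 J2 → L=2 J1=0 J2=1
add link → L=3 J1=0 J2=1
R@2,1 dof=1 J1 → L=3 J1=1 J2=1
add link → L=4 J1=1 J2=1
C@0,2 dof=2 J2 → L=4 J1=1 J2=2
C@3,0 dof=2 J2 → L=4 J1=1 J2=3
R@3,2 dof=1 J1 → L=4 J1=2 J2=3
add link → L=5 J1=2 J2=3
add link → L=6 J1=2 J2=3
R@5,2 dof=1 J1 → L=6 J1=3 J2=3
add link → L=7 J1=3 J2=3
PS@6,0 dof=2 J2 → L=7 J1=3 J2=4
C@4,6 dof=2 J2 → L=7 J1=3 J2=5
PS@5,3 dof=2 J2 → L=7 J1=3 J2=6
P@1,6 dof=1 J1 → L=7 J1=4 J2=6
R@2,4 dof=1 J1 → L=7 J1=5 J2=6
M=3(L−1)−2J1−J2=3·6−2·5−6=2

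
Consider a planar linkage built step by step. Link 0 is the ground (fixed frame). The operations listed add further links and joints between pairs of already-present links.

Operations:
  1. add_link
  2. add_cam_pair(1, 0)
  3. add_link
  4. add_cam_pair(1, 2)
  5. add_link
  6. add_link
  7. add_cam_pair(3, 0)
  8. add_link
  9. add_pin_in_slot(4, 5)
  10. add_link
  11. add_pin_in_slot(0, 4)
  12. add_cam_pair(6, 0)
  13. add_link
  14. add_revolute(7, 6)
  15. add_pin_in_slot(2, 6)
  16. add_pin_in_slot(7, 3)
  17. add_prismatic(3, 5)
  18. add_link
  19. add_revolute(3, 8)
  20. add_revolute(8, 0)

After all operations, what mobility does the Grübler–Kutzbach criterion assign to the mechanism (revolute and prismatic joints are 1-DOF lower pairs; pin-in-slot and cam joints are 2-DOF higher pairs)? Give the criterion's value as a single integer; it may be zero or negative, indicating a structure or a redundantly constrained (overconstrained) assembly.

(L,J1,J2)=(1,0,0); link0 fixed
link1: (2,0,0)
C 1-0 [J2]: (2,0,1)
link2: (3,0,1)
C 1-2 [J2]: (3,0,2)
link3: (4,0,2)
link4: (5,0,2)
C 3-0 [J2]: (5,0,3)
link5: (6,0,3)
PS 4-5 [J2]: (6,0,4)
link6: (7,0,4)
PS 0-4 [J2]: (7,0,5)
C 6-0 [J2]: (7,0,6)
link7: (8,0,6)
R 7-6 [J1]: (8,1,6)
PS 2-6 [J2]: (8,1,7)
PS 7-3 [J2]: (8,1,8)
P 3-5 [J1]: (8,2,8)
link8: (9,2,8)
R 3-8 [J1]: (9,3,8)
R 8-0 [J1]: (9,4,8)
Grübler: 3·8 − 2·4 − 8 = 8

M = 8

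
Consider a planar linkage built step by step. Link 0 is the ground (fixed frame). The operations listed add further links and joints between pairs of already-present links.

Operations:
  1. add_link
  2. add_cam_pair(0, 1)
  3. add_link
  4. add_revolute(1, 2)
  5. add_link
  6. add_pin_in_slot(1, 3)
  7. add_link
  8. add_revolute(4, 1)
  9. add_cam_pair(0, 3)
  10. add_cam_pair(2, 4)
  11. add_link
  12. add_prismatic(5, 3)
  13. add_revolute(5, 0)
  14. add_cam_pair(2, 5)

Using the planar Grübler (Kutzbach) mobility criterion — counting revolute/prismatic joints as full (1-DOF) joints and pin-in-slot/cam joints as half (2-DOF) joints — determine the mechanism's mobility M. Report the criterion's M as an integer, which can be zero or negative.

(L,J1,J2)=(1,0,0); link0 fixed
link1: (2,0,0)
C 0-1 [J2]: (2,0,1)
link2: (3,0,1)
R 1-2 [J1]: (3,1,1)
link3: (4,1,1)
PS 1-3 [J2]: (4,1,2)
link4: (5,1,2)
R 4-1 [J1]: (5,2,2)
C 0-3 [J2]: (5,2,3)
C 2-4 [J2]: (5,2,4)
link5: (6,2,4)
P 5-3 [J1]: (6,3,4)
R 5-0 [J1]: (6,4,4)
C 2-5 [J2]: (6,4,5)
Grübler: 3·5 − 2·4 − 5 = 2

M = 2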